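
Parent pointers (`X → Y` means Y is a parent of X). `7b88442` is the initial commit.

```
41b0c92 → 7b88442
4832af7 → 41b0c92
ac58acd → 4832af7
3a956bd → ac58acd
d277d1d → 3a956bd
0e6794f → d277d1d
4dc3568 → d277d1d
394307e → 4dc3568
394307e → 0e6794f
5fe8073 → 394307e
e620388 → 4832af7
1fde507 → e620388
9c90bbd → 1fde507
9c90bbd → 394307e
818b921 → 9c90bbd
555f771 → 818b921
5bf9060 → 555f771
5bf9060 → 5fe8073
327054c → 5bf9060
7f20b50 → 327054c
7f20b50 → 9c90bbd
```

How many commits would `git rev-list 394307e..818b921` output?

4

Reachable from 818b921: {0e6794f, 1fde507, 394307e, 3a956bd, 41b0c92, 4832af7, 4dc3568, 7b88442, 818b921, 9c90bbd, ac58acd, d277d1d, e620388}.
Reachable from 394307e: {0e6794f, 394307e, 3a956bd, 41b0c92, 4832af7, 4dc3568, 7b88442, ac58acd, d277d1d}.
In 818b921's history but not 394307e's: {1fde507, 818b921, 9c90bbd, e620388} — 4 commits.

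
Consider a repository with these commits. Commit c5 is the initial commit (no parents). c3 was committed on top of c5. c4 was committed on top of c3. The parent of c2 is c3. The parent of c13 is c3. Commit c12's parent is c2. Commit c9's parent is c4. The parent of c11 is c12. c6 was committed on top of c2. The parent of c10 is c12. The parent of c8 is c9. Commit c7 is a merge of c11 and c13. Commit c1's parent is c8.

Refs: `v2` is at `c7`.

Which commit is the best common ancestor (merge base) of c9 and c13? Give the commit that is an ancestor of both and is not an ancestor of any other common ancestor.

Ancestors of c9: {c3, c4, c5, c9}.
Ancestors of c13: {c13, c3, c5}.
Common ancestors: {c3, c5}.
Among these, c3 is not an ancestor of any other common ancestor — it is the merge base.

c3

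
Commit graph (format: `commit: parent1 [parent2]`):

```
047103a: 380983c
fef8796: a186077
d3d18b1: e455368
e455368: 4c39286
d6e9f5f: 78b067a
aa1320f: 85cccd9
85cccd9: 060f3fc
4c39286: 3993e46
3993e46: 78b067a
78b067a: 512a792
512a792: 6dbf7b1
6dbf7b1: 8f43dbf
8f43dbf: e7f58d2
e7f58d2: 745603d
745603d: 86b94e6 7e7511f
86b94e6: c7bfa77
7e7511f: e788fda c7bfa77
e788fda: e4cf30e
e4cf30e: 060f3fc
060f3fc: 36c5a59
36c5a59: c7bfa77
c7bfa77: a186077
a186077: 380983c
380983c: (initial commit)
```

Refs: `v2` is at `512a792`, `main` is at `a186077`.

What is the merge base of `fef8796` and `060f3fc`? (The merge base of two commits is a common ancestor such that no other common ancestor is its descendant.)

Ancestors of fef8796: {380983c, a186077, fef8796}.
Ancestors of 060f3fc: {060f3fc, 36c5a59, 380983c, a186077, c7bfa77}.
Common ancestors: {380983c, a186077}.
Among these, a186077 is not an ancestor of any other common ancestor — it is the merge base.

a186077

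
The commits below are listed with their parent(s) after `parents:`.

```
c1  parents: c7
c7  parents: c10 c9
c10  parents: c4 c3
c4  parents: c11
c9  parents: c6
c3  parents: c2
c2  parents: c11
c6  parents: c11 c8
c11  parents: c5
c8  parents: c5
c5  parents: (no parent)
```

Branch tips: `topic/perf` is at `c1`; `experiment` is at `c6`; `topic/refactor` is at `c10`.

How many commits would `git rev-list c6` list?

4

Walking parent pointers from c6: reachable set = {c11, c5, c6, c8}.
That is 4 commits.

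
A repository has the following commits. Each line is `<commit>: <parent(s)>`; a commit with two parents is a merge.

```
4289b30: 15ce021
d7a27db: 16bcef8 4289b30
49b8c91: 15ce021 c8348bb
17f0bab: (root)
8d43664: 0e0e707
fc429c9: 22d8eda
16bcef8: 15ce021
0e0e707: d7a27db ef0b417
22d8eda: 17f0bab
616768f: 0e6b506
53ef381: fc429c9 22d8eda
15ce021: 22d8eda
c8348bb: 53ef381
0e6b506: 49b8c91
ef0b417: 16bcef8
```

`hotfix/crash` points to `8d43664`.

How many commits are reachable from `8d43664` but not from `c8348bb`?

7

Reachable from 8d43664: {0e0e707, 15ce021, 16bcef8, 17f0bab, 22d8eda, 4289b30, 8d43664, d7a27db, ef0b417}.
Reachable from c8348bb: {17f0bab, 22d8eda, 53ef381, c8348bb, fc429c9}.
In 8d43664's history but not c8348bb's: {0e0e707, 15ce021, 16bcef8, 4289b30, 8d43664, d7a27db, ef0b417} — 7 commits.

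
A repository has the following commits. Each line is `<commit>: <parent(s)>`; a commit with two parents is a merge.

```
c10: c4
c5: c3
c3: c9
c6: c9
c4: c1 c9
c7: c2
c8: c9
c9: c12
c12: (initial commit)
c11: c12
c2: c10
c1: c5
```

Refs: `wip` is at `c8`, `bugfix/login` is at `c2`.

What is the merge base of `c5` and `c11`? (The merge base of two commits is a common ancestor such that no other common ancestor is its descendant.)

c12

Ancestors of c5: {c12, c3, c5, c9}.
Ancestors of c11: {c11, c12}.
Common ancestors: {c12}.
The only common ancestor is c12, so it is the merge base.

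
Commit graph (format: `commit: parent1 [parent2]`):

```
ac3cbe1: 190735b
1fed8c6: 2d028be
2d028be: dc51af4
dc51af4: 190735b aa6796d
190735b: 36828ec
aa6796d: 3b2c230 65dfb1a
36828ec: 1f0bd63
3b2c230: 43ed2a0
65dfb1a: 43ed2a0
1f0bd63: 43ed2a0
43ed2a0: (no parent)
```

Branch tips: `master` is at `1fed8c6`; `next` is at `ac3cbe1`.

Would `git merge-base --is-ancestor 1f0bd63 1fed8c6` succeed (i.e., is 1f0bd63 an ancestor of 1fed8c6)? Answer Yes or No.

Ancestors of 1fed8c6 (commits reachable by following parents): {190735b, 1f0bd63, 1fed8c6, 2d028be, 36828ec, 3b2c230, 43ed2a0, 65dfb1a, aa6796d, dc51af4}.
1f0bd63 is in that set, so it is an ancestor of 1fed8c6.

Yes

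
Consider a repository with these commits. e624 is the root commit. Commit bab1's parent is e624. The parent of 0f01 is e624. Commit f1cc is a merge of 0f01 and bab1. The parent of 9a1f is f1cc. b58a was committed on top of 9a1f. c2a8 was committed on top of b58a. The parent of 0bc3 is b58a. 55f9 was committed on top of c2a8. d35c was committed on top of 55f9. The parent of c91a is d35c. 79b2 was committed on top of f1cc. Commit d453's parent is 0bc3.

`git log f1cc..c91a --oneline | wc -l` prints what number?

Reachable from c91a: {0f01, 55f9, 9a1f, b58a, bab1, c2a8, c91a, d35c, e624, f1cc}.
Reachable from f1cc: {0f01, bab1, e624, f1cc}.
In c91a's history but not f1cc's: {55f9, 9a1f, b58a, c2a8, c91a, d35c} — 6 commits.

6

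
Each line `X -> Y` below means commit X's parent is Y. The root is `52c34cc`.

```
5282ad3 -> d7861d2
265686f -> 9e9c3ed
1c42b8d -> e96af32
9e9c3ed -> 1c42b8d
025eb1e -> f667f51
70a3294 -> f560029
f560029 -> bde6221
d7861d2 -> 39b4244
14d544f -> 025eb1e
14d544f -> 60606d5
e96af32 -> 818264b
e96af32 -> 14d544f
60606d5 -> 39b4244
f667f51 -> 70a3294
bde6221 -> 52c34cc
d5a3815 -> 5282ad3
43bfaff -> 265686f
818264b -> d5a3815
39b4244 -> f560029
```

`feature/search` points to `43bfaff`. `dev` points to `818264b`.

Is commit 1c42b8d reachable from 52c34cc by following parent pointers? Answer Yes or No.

No

Ancestors of 52c34cc: {52c34cc}.
1c42b8d is not in that set, so it is not an ancestor of 52c34cc.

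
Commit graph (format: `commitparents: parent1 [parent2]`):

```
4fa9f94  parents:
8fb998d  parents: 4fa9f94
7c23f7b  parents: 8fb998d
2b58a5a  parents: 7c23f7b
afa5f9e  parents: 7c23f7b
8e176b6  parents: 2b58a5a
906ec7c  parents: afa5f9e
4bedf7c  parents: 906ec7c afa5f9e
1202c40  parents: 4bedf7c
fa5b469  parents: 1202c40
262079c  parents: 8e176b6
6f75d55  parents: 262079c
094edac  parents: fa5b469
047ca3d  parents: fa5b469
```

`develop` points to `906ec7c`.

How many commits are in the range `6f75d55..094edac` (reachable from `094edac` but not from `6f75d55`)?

6

Reachable from 094edac: {094edac, 1202c40, 4bedf7c, 4fa9f94, 7c23f7b, 8fb998d, 906ec7c, afa5f9e, fa5b469}.
Reachable from 6f75d55: {262079c, 2b58a5a, 4fa9f94, 6f75d55, 7c23f7b, 8e176b6, 8fb998d}.
In 094edac's history but not 6f75d55's: {094edac, 1202c40, 4bedf7c, 906ec7c, afa5f9e, fa5b469} — 6 commits.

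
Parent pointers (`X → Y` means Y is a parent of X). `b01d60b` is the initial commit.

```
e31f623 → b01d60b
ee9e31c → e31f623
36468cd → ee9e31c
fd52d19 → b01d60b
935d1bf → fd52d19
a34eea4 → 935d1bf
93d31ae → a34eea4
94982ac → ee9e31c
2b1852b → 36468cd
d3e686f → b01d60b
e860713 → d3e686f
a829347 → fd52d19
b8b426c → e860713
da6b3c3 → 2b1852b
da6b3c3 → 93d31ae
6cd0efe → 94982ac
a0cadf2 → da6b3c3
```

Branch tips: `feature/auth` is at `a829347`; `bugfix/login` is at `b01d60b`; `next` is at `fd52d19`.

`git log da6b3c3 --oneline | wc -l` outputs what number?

10

Walking parent pointers from da6b3c3: reachable set = {2b1852b, 36468cd, 935d1bf, 93d31ae, a34eea4, b01d60b, da6b3c3, e31f623, ee9e31c, fd52d19}.
That is 10 commits.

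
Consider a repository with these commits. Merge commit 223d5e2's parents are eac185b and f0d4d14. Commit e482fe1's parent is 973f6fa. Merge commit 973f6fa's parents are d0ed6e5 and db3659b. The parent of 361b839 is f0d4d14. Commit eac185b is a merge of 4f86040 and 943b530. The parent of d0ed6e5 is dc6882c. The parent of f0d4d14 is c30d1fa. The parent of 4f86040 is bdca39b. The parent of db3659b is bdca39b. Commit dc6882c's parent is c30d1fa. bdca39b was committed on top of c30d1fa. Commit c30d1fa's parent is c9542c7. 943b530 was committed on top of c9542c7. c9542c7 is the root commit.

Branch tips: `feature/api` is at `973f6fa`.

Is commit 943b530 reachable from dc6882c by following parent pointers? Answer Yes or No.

Ancestors of dc6882c: {c30d1fa, c9542c7, dc6882c}.
943b530 is not in that set, so it is not an ancestor of dc6882c.

No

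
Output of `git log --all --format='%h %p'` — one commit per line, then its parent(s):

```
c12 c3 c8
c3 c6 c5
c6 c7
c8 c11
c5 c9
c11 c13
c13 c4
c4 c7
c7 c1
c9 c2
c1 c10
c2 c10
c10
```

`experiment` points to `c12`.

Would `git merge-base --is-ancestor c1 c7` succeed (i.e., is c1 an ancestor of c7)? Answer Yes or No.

Ancestors of c7 (commits reachable by following parents): {c1, c10, c7}.
c1 is in that set, so it is an ancestor of c7.

Yes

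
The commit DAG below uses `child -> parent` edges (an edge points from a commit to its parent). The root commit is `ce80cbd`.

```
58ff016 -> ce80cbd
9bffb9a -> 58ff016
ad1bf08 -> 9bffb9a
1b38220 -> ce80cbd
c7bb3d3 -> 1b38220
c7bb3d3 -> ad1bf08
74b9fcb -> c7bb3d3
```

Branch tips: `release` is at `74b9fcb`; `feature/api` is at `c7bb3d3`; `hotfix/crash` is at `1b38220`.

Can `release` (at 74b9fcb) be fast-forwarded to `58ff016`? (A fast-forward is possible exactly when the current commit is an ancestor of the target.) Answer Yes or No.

A fast-forward from 74b9fcb to 58ff016 is possible iff 74b9fcb is an ancestor of 58ff016.
Ancestors of 58ff016: {58ff016, ce80cbd}.
74b9fcb is not among them, so fast-forward is not possible.

No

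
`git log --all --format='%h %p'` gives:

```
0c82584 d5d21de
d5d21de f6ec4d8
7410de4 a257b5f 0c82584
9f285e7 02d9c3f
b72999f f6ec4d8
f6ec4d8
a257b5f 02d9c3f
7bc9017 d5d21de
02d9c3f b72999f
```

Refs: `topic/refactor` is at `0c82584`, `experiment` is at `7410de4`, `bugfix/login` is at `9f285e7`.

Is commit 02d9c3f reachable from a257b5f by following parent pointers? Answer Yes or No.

Yes

Ancestors of a257b5f (commits reachable by following parents): {02d9c3f, a257b5f, b72999f, f6ec4d8}.
02d9c3f is in that set, so it is an ancestor of a257b5f.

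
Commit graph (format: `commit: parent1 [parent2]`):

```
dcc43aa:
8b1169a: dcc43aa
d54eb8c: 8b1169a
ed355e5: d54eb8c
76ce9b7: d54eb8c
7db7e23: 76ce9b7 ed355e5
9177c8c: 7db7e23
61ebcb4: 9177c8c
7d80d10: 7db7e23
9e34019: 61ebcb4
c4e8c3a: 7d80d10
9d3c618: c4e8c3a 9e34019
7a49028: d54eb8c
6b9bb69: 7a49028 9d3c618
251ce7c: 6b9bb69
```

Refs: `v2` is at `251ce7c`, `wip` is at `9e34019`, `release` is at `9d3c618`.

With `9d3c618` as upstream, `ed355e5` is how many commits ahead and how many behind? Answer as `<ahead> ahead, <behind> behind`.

Reachable from ed355e5: {8b1169a, d54eb8c, dcc43aa, ed355e5}.
Reachable from 9d3c618: {61ebcb4, 76ce9b7, 7d80d10, 7db7e23, 8b1169a, 9177c8c, 9d3c618, 9e34019, c4e8c3a, d54eb8c, dcc43aa, ed355e5}.
Only in ed355e5's history (ahead): {} — 0.
Only in 9d3c618's history (behind): {61ebcb4, 76ce9b7, 7d80d10, 7db7e23, 9177c8c, 9d3c618, 9e34019, c4e8c3a} — 8.

0 ahead, 8 behind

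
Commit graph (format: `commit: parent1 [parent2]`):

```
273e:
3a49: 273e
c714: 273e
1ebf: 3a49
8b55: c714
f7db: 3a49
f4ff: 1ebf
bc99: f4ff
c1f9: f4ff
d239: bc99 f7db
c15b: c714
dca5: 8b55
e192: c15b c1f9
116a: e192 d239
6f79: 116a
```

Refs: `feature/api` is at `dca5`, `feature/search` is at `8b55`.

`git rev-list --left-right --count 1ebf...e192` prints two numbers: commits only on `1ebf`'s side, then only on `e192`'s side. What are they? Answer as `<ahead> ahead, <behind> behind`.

0 ahead, 5 behind

Reachable from 1ebf: {1ebf, 273e, 3a49}.
Reachable from e192: {1ebf, 273e, 3a49, c15b, c1f9, c714, e192, f4ff}.
Only in 1ebf's history (ahead): {} — 0.
Only in e192's history (behind): {c15b, c1f9, c714, e192, f4ff} — 5.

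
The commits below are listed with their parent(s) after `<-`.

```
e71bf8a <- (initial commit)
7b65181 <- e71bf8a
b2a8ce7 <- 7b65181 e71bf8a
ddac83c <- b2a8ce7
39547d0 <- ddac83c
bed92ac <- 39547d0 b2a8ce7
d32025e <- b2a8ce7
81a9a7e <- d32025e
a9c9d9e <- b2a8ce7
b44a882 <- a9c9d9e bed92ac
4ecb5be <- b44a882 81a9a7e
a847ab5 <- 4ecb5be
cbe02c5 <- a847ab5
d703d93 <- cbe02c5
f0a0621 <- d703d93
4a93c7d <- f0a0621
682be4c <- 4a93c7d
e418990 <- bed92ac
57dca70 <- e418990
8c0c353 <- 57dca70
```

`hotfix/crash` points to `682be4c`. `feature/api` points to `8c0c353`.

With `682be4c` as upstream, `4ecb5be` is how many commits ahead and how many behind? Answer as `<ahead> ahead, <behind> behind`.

0 ahead, 6 behind

Reachable from 4ecb5be: {39547d0, 4ecb5be, 7b65181, 81a9a7e, a9c9d9e, b2a8ce7, b44a882, bed92ac, d32025e, ddac83c, e71bf8a}.
Reachable from 682be4c: {39547d0, 4a93c7d, 4ecb5be, 682be4c, 7b65181, 81a9a7e, a847ab5, a9c9d9e, b2a8ce7, b44a882, bed92ac, cbe02c5, d32025e, d703d93, ddac83c, e71bf8a, f0a0621}.
Only in 4ecb5be's history (ahead): {} — 0.
Only in 682be4c's history (behind): {4a93c7d, 682be4c, a847ab5, cbe02c5, d703d93, f0a0621} — 6.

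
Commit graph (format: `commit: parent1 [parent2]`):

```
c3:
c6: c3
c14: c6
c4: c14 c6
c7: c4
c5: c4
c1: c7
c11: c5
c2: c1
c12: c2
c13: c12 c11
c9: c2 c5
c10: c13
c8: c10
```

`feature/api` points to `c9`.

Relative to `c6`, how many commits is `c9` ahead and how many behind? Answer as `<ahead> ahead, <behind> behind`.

7 ahead, 0 behind

Reachable from c9: {c1, c14, c2, c3, c4, c5, c6, c7, c9}.
Reachable from c6: {c3, c6}.
Only in c9's history (ahead): {c1, c14, c2, c4, c5, c7, c9} — 7.
Only in c6's history (behind): {} — 0.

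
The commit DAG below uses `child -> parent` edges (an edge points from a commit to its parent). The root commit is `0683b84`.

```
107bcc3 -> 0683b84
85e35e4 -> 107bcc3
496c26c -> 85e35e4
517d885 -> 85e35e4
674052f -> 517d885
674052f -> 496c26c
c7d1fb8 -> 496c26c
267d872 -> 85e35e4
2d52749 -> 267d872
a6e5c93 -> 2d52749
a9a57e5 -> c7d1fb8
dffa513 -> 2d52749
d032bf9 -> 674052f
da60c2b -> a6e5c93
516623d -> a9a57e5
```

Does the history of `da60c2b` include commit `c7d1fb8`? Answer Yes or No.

Ancestors of da60c2b: {0683b84, 107bcc3, 267d872, 2d52749, 85e35e4, a6e5c93, da60c2b}.
c7d1fb8 is not in that set, so it is not an ancestor of da60c2b.

No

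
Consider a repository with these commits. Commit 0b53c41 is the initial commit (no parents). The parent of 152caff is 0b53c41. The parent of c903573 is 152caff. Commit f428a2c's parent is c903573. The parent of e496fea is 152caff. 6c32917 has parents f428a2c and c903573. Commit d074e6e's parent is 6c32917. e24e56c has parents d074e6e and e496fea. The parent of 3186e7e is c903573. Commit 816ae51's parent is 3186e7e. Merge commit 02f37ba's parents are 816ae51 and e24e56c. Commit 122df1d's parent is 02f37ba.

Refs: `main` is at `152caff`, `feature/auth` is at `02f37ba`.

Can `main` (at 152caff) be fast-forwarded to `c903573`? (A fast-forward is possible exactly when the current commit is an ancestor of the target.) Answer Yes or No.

A fast-forward from 152caff to c903573 is possible iff 152caff is an ancestor of c903573.
Ancestors of c903573: {0b53c41, 152caff, c903573}.
152caff is among them, so fast-forward is possible.

Yes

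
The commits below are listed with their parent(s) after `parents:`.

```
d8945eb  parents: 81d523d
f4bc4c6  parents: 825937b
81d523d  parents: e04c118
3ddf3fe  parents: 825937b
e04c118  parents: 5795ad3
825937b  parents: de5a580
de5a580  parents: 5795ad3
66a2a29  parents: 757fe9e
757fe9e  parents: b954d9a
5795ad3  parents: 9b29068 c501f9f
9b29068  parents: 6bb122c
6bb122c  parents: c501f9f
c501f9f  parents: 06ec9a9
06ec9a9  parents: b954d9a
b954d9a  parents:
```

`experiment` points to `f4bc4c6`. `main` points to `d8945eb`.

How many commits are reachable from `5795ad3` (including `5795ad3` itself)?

Walking parent pointers from 5795ad3: reachable set = {06ec9a9, 5795ad3, 6bb122c, 9b29068, b954d9a, c501f9f}.
That is 6 commits.

6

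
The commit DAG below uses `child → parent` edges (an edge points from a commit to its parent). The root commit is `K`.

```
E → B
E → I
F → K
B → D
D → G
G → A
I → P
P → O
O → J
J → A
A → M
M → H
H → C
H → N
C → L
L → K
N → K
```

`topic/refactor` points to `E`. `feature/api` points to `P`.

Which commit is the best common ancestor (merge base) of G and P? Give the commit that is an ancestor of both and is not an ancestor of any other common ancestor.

A

Ancestors of G: {A, C, G, H, K, L, M, N}.
Ancestors of P: {A, C, H, J, K, L, M, N, O, P}.
Common ancestors: {A, C, H, K, L, M, N}.
Among these, A is not an ancestor of any other common ancestor — it is the merge base.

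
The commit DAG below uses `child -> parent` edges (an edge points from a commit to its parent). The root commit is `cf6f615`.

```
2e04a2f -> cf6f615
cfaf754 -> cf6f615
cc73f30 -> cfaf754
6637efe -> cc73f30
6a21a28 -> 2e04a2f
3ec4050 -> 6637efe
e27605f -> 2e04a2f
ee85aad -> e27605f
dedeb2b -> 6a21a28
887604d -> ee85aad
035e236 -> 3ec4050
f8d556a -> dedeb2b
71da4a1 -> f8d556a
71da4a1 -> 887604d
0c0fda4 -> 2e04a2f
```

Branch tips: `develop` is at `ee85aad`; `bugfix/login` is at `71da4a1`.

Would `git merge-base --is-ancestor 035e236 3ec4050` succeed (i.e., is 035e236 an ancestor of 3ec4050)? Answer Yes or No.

Ancestors of 3ec4050: {3ec4050, 6637efe, cc73f30, cf6f615, cfaf754}.
035e236 is not in that set, so it is not an ancestor of 3ec4050.

No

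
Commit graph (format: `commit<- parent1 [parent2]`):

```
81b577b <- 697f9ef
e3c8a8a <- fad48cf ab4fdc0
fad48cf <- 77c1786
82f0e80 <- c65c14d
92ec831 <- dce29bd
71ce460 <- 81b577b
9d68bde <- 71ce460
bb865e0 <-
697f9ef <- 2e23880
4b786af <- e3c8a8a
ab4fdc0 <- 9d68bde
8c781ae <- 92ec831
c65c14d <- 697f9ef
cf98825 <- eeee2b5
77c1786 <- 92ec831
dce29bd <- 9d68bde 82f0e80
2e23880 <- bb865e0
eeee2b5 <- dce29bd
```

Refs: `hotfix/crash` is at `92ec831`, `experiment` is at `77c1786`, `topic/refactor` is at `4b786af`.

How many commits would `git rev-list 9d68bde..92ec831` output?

Reachable from 92ec831: {2e23880, 697f9ef, 71ce460, 81b577b, 82f0e80, 92ec831, 9d68bde, bb865e0, c65c14d, dce29bd}.
Reachable from 9d68bde: {2e23880, 697f9ef, 71ce460, 81b577b, 9d68bde, bb865e0}.
In 92ec831's history but not 9d68bde's: {82f0e80, 92ec831, c65c14d, dce29bd} — 4 commits.

4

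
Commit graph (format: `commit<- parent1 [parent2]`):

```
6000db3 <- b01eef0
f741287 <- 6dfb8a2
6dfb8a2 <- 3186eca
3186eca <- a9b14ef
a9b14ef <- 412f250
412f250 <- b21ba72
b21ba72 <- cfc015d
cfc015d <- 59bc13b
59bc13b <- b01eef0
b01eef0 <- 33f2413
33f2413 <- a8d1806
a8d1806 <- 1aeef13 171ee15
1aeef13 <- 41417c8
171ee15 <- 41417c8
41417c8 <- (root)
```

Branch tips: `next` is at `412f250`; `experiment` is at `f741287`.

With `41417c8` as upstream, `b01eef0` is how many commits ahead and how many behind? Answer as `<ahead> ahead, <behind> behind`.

5 ahead, 0 behind

Reachable from b01eef0: {171ee15, 1aeef13, 33f2413, 41417c8, a8d1806, b01eef0}.
Reachable from 41417c8: {41417c8}.
Only in b01eef0's history (ahead): {171ee15, 1aeef13, 33f2413, a8d1806, b01eef0} — 5.
Only in 41417c8's history (behind): {} — 0.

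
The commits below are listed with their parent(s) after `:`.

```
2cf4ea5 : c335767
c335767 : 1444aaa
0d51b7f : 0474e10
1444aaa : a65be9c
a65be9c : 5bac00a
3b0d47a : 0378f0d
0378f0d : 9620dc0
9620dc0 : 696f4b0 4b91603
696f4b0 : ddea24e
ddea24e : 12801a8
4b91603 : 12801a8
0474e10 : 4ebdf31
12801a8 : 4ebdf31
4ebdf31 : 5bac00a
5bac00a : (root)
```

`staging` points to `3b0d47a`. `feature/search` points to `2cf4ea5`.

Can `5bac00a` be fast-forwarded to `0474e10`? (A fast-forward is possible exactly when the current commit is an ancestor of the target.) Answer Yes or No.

A fast-forward from 5bac00a to 0474e10 is possible iff 5bac00a is an ancestor of 0474e10.
Ancestors of 0474e10: {0474e10, 4ebdf31, 5bac00a}.
5bac00a is among them, so fast-forward is possible.

Yes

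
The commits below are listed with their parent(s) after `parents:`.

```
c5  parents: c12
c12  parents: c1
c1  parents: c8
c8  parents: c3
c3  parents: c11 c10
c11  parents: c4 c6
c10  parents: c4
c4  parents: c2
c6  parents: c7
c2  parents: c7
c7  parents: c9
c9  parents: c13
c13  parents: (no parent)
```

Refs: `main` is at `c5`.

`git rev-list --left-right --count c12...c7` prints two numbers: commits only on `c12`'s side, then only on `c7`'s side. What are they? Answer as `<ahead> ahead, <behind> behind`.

Reachable from c12: {c1, c10, c11, c12, c13, c2, c3, c4, c6, c7, c8, c9}.
Reachable from c7: {c13, c7, c9}.
Only in c12's history (ahead): {c1, c10, c11, c12, c2, c3, c4, c6, c8} — 9.
Only in c7's history (behind): {} — 0.

9 ahead, 0 behind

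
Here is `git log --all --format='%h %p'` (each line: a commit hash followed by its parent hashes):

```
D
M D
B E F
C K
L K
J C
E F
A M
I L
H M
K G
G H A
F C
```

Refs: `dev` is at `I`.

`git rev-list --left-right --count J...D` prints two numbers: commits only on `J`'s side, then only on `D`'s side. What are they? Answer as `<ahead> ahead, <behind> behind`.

7 ahead, 0 behind

Reachable from J: {A, C, D, G, H, J, K, M}.
Reachable from D: {D}.
Only in J's history (ahead): {A, C, G, H, J, K, M} — 7.
Only in D's history (behind): {} — 0.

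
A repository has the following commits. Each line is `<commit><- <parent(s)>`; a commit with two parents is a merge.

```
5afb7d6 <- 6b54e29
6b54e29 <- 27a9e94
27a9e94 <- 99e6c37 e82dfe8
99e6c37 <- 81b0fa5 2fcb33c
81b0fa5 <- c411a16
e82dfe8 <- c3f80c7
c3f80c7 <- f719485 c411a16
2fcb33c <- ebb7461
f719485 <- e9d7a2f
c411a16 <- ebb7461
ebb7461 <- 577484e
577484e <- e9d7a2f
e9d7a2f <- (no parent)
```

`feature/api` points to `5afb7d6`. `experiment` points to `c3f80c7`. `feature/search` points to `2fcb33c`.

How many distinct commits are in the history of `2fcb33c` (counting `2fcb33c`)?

4

Walking parent pointers from 2fcb33c: reachable set = {2fcb33c, 577484e, e9d7a2f, ebb7461}.
That is 4 commits.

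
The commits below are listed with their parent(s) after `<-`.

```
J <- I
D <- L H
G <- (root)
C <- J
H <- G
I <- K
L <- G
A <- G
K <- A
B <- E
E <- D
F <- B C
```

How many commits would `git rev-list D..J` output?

4

Reachable from J: {A, G, I, J, K}.
Reachable from D: {D, G, H, L}.
In J's history but not D's: {A, I, J, K} — 4 commits.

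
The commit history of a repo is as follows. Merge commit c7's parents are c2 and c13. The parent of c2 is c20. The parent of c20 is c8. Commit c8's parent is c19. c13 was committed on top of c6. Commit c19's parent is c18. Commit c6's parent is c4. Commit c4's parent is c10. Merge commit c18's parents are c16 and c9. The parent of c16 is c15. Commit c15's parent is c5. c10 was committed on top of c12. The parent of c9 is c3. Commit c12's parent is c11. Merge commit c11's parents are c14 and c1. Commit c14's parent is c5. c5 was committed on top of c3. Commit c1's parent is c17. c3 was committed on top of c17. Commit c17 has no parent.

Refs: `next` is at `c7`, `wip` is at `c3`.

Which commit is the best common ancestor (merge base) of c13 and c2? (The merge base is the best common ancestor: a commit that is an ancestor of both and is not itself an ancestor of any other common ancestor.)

c5

Ancestors of c13: {c1, c10, c11, c12, c13, c14, c17, c3, c4, c5, c6}.
Ancestors of c2: {c15, c16, c17, c18, c19, c2, c20, c3, c5, c8, c9}.
Common ancestors: {c17, c3, c5}.
Among these, c5 is not an ancestor of any other common ancestor — it is the merge base.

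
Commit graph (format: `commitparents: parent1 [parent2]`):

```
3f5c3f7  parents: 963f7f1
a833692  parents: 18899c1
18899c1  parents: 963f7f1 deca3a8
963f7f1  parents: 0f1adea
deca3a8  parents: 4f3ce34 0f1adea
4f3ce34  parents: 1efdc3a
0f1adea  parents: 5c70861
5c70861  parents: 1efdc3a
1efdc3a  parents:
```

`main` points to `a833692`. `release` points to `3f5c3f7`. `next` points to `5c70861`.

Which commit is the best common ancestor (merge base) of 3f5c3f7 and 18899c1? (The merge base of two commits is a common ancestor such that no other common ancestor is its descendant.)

963f7f1

Ancestors of 3f5c3f7: {0f1adea, 1efdc3a, 3f5c3f7, 5c70861, 963f7f1}.
Ancestors of 18899c1: {0f1adea, 18899c1, 1efdc3a, 4f3ce34, 5c70861, 963f7f1, deca3a8}.
Common ancestors: {0f1adea, 1efdc3a, 5c70861, 963f7f1}.
Among these, 963f7f1 is not an ancestor of any other common ancestor — it is the merge base.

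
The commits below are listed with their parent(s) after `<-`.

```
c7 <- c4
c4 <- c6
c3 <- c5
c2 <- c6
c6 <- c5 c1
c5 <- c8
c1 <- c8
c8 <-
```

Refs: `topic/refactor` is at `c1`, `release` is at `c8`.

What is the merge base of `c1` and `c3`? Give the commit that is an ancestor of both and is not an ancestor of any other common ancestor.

c8

Ancestors of c1: {c1, c8}.
Ancestors of c3: {c3, c5, c8}.
Common ancestors: {c8}.
The only common ancestor is c8, so it is the merge base.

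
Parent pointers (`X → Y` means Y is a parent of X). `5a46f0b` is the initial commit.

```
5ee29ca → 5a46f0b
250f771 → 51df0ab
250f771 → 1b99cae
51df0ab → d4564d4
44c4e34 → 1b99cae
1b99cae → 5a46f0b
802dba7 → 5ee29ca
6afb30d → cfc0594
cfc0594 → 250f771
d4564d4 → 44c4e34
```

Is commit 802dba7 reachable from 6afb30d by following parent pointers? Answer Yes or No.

No

Ancestors of 6afb30d: {1b99cae, 250f771, 44c4e34, 51df0ab, 5a46f0b, 6afb30d, cfc0594, d4564d4}.
802dba7 is not in that set, so it is not an ancestor of 6afb30d.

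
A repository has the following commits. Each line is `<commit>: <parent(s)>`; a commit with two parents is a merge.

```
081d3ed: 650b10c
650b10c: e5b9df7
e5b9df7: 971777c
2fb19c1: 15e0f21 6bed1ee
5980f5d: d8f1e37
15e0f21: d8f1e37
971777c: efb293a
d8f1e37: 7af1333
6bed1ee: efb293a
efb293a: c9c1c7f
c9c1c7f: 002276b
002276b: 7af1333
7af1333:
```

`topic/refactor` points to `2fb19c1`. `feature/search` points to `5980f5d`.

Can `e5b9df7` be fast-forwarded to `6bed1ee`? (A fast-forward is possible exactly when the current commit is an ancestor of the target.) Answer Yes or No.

A fast-forward from e5b9df7 to 6bed1ee is possible iff e5b9df7 is an ancestor of 6bed1ee.
Ancestors of 6bed1ee: {002276b, 6bed1ee, 7af1333, c9c1c7f, efb293a}.
e5b9df7 is not among them, so fast-forward is not possible.

No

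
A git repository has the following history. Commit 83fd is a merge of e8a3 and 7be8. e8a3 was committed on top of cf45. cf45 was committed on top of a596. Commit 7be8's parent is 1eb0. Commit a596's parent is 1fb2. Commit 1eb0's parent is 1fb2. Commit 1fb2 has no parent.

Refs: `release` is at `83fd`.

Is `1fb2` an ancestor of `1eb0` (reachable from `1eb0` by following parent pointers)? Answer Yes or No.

Yes

Ancestors of 1eb0 (commits reachable by following parents): {1eb0, 1fb2}.
1fb2 is in that set, so it is an ancestor of 1eb0.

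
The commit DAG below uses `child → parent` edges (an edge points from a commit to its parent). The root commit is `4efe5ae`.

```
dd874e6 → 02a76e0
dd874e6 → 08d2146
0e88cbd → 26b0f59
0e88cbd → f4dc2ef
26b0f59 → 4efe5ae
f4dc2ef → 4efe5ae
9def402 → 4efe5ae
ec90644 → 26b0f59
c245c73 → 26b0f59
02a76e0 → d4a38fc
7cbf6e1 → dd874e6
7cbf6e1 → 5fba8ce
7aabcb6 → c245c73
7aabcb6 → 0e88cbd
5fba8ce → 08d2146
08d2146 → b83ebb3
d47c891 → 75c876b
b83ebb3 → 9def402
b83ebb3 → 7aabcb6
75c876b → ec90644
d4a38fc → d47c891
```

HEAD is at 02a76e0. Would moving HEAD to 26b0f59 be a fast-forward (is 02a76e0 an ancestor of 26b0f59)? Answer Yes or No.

A fast-forward from 02a76e0 to 26b0f59 is possible iff 02a76e0 is an ancestor of 26b0f59.
Ancestors of 26b0f59: {26b0f59, 4efe5ae}.
02a76e0 is not among them, so fast-forward is not possible.

No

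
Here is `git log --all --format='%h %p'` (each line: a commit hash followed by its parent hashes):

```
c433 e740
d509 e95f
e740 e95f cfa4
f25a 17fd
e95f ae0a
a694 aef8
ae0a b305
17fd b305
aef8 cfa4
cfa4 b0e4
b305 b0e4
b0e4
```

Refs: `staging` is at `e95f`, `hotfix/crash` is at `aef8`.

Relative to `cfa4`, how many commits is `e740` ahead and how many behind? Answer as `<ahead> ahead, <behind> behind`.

Reachable from e740: {ae0a, b0e4, b305, cfa4, e740, e95f}.
Reachable from cfa4: {b0e4, cfa4}.
Only in e740's history (ahead): {ae0a, b305, e740, e95f} — 4.
Only in cfa4's history (behind): {} — 0.

4 ahead, 0 behind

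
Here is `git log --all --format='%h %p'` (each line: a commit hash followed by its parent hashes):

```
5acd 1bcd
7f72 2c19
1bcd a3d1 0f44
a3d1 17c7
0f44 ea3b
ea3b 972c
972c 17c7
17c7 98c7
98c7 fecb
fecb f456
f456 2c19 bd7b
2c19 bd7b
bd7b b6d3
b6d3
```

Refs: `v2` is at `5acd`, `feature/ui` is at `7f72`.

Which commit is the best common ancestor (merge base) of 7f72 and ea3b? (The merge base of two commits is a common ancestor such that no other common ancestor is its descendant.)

Ancestors of 7f72: {2c19, 7f72, b6d3, bd7b}.
Ancestors of ea3b: {17c7, 2c19, 972c, 98c7, b6d3, bd7b, ea3b, f456, fecb}.
Common ancestors: {2c19, b6d3, bd7b}.
Among these, 2c19 is not an ancestor of any other common ancestor — it is the merge base.

2c19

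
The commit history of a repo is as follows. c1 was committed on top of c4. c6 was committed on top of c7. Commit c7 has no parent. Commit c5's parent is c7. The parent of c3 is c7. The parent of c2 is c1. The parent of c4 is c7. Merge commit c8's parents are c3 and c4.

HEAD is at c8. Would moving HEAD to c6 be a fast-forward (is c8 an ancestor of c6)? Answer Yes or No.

No

A fast-forward from c8 to c6 is possible iff c8 is an ancestor of c6.
Ancestors of c6: {c6, c7}.
c8 is not among them, so fast-forward is not possible.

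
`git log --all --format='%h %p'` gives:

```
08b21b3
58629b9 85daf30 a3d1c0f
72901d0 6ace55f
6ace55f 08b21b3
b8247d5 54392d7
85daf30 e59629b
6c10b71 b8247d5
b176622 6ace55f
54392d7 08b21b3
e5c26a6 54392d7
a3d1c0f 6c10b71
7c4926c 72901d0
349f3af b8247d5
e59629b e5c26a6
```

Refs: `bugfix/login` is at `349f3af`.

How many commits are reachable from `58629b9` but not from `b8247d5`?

Reachable from 58629b9: {08b21b3, 54392d7, 58629b9, 6c10b71, 85daf30, a3d1c0f, b8247d5, e59629b, e5c26a6}.
Reachable from b8247d5: {08b21b3, 54392d7, b8247d5}.
In 58629b9's history but not b8247d5's: {58629b9, 6c10b71, 85daf30, a3d1c0f, e59629b, e5c26a6} — 6 commits.

6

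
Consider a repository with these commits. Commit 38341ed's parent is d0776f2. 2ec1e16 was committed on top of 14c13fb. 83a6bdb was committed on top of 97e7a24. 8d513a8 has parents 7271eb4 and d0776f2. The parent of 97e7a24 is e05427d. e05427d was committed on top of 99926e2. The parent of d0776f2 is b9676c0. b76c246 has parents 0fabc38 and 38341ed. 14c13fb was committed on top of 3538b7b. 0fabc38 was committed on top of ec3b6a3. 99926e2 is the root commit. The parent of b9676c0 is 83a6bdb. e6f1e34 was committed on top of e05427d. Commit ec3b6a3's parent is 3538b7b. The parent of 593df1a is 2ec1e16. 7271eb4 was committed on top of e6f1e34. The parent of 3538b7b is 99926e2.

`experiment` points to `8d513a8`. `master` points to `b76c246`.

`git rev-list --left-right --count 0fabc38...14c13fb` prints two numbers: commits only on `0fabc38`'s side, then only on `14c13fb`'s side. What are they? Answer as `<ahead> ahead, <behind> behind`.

2 ahead, 1 behind

Reachable from 0fabc38: {0fabc38, 3538b7b, 99926e2, ec3b6a3}.
Reachable from 14c13fb: {14c13fb, 3538b7b, 99926e2}.
Only in 0fabc38's history (ahead): {0fabc38, ec3b6a3} — 2.
Only in 14c13fb's history (behind): {14c13fb} — 1.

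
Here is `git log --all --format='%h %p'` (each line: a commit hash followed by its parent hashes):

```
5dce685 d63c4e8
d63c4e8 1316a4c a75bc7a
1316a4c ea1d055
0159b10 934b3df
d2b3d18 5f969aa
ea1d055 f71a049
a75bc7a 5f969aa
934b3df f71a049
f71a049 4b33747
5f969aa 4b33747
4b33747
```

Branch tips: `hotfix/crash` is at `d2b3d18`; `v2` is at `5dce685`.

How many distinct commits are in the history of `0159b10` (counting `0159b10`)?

4

Walking parent pointers from 0159b10: reachable set = {0159b10, 4b33747, 934b3df, f71a049}.
That is 4 commits.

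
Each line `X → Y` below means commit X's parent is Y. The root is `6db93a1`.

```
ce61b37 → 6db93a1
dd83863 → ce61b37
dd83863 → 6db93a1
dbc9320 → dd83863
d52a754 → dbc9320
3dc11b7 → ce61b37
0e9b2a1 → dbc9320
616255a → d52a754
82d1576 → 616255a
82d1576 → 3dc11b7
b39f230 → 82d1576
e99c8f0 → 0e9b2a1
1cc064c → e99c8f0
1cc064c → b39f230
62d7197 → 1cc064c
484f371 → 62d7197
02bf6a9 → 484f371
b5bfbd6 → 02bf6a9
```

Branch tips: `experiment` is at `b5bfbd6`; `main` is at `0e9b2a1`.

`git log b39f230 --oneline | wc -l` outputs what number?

Walking parent pointers from b39f230: reachable set = {3dc11b7, 616255a, 6db93a1, 82d1576, b39f230, ce61b37, d52a754, dbc9320, dd83863}.
That is 9 commits.

9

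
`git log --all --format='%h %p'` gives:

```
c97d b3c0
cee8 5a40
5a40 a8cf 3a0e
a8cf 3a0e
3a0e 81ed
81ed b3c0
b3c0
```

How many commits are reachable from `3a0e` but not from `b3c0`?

2

Reachable from 3a0e: {3a0e, 81ed, b3c0}.
Reachable from b3c0: {b3c0}.
In 3a0e's history but not b3c0's: {3a0e, 81ed} — 2 commits.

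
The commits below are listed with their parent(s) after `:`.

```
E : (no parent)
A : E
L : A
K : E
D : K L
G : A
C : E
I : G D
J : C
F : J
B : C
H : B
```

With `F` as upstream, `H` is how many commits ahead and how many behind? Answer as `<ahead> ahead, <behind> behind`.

2 ahead, 2 behind

Reachable from H: {B, C, E, H}.
Reachable from F: {C, E, F, J}.
Only in H's history (ahead): {B, H} — 2.
Only in F's history (behind): {F, J} — 2.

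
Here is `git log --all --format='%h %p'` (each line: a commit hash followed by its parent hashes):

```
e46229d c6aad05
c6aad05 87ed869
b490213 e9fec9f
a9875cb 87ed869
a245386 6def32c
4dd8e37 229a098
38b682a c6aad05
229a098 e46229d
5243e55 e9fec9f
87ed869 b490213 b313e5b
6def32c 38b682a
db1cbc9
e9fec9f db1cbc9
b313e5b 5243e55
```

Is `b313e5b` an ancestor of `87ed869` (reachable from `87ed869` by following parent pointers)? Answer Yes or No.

Ancestors of 87ed869 (commits reachable by following parents): {5243e55, 87ed869, b313e5b, b490213, db1cbc9, e9fec9f}.
b313e5b is in that set, so it is an ancestor of 87ed869.

Yes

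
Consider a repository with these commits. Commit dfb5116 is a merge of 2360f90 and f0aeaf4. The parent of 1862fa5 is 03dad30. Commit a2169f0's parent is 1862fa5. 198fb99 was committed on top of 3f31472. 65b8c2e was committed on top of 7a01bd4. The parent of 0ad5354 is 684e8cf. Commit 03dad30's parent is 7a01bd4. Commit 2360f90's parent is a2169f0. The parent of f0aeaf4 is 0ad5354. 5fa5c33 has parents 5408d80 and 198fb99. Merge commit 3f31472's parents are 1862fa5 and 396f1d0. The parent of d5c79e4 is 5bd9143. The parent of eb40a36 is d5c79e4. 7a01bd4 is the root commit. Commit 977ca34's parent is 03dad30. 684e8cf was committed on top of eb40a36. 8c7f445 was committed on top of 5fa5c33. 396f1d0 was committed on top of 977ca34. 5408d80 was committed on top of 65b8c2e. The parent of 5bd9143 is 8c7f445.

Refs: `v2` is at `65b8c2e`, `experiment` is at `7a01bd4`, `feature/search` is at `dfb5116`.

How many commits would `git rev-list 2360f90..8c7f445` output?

Reachable from 8c7f445: {03dad30, 1862fa5, 198fb99, 396f1d0, 3f31472, 5408d80, 5fa5c33, 65b8c2e, 7a01bd4, 8c7f445, 977ca34}.
Reachable from 2360f90: {03dad30, 1862fa5, 2360f90, 7a01bd4, a2169f0}.
In 8c7f445's history but not 2360f90's: {198fb99, 396f1d0, 3f31472, 5408d80, 5fa5c33, 65b8c2e, 8c7f445, 977ca34} — 8 commits.

8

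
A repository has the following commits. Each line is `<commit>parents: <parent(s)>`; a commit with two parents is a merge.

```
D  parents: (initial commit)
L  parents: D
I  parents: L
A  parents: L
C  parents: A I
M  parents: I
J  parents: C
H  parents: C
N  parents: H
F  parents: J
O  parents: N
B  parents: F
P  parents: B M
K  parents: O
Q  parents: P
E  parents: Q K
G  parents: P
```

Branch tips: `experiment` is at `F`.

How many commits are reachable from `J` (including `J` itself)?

Walking parent pointers from J: reachable set = {A, C, D, I, J, L}.
That is 6 commits.

6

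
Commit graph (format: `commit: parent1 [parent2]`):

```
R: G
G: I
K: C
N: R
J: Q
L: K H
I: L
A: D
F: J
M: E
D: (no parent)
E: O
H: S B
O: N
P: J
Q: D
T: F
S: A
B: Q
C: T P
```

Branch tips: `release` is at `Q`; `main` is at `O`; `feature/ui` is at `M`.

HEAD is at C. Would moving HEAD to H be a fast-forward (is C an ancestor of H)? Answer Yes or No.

No

A fast-forward from C to H is possible iff C is an ancestor of H.
Ancestors of H: {A, B, D, H, Q, S}.
C is not among them, so fast-forward is not possible.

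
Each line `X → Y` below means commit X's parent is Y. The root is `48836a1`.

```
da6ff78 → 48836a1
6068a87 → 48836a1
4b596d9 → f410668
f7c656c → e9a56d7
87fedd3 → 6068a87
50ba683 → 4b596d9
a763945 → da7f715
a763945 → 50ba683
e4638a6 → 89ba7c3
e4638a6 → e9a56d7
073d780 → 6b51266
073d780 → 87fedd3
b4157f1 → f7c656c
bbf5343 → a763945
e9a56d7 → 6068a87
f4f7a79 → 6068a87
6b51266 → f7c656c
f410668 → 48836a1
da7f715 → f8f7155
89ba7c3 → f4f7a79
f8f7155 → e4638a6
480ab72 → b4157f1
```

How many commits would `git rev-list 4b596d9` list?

3

Walking parent pointers from 4b596d9: reachable set = {48836a1, 4b596d9, f410668}.
That is 3 commits.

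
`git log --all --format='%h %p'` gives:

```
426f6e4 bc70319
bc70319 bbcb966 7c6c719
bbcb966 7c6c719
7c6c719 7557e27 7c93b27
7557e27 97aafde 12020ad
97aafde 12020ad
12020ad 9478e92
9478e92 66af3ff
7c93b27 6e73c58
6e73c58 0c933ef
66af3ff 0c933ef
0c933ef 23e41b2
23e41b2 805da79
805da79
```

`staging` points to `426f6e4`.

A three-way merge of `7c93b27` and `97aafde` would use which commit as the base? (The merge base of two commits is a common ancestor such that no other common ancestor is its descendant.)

Ancestors of 7c93b27: {0c933ef, 23e41b2, 6e73c58, 7c93b27, 805da79}.
Ancestors of 97aafde: {0c933ef, 12020ad, 23e41b2, 66af3ff, 805da79, 9478e92, 97aafde}.
Common ancestors: {0c933ef, 23e41b2, 805da79}.
Among these, 0c933ef is not an ancestor of any other common ancestor — it is the merge base.

0c933ef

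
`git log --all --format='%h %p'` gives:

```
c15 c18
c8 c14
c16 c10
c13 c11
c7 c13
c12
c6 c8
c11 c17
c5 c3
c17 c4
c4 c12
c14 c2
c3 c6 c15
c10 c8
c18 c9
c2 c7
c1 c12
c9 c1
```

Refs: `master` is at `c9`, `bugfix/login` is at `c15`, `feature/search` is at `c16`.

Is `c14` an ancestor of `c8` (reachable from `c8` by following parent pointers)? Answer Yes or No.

Ancestors of c8 (commits reachable by following parents): {c11, c12, c13, c14, c17, c2, c4, c7, c8}.
c14 is in that set, so it is an ancestor of c8.

Yes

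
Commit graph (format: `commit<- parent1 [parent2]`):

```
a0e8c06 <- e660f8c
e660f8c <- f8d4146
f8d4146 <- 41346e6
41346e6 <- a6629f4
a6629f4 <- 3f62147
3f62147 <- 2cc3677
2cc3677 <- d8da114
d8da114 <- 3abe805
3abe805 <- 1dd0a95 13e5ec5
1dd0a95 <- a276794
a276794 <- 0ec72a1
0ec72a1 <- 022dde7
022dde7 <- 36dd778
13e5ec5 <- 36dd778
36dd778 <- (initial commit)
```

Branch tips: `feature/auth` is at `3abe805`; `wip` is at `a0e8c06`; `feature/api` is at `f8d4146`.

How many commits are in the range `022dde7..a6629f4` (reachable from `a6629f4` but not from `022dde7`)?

9

Reachable from a6629f4: {022dde7, 0ec72a1, 13e5ec5, 1dd0a95, 2cc3677, 36dd778, 3abe805, 3f62147, a276794, a6629f4, d8da114}.
Reachable from 022dde7: {022dde7, 36dd778}.
In a6629f4's history but not 022dde7's: {0ec72a1, 13e5ec5, 1dd0a95, 2cc3677, 3abe805, 3f62147, a276794, a6629f4, d8da114} — 9 commits.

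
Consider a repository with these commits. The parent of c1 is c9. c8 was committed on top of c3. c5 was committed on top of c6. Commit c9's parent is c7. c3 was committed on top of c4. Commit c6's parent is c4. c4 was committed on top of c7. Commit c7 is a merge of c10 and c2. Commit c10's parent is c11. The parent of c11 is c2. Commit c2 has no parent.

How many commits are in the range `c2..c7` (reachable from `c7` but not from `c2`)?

3

Reachable from c7: {c10, c11, c2, c7}.
Reachable from c2: {c2}.
In c7's history but not c2's: {c10, c11, c7} — 3 commits.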